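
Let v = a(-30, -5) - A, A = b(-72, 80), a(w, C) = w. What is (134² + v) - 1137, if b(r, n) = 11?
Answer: 16778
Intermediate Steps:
A = 11
v = -41 (v = -30 - 1*11 = -30 - 11 = -41)
(134² + v) - 1137 = (134² - 41) - 1137 = (17956 - 41) - 1137 = 17915 - 1137 = 16778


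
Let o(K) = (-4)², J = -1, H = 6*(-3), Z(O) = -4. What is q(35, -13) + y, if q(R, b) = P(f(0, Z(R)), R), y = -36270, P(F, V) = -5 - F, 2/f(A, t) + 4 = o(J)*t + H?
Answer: -1559824/43 ≈ -36275.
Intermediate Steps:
H = -18
o(K) = 16
f(A, t) = 2/(-22 + 16*t) (f(A, t) = 2/(-4 + (16*t - 18)) = 2/(-4 + (-18 + 16*t)) = 2/(-22 + 16*t))
q(R, b) = -214/43 (q(R, b) = -5 - 1/(-11 + 8*(-4)) = -5 - 1/(-11 - 32) = -5 - 1/(-43) = -5 - 1*(-1/43) = -5 + 1/43 = -214/43)
q(35, -13) + y = -214/43 - 36270 = -1559824/43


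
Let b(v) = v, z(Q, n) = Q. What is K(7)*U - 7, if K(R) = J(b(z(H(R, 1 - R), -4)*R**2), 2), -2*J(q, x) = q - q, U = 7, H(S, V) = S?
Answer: -7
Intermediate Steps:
J(q, x) = 0 (J(q, x) = -(q - q)/2 = -1/2*0 = 0)
K(R) = 0
K(7)*U - 7 = 0*7 - 7 = 0 - 7 = -7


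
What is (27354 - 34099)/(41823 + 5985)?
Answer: -6745/47808 ≈ -0.14109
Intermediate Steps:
(27354 - 34099)/(41823 + 5985) = -6745/47808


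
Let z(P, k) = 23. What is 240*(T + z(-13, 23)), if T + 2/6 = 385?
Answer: 97840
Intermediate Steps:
T = 1154/3 (T = -⅓ + 385 = 1154/3 ≈ 384.67)
240*(T + z(-13, 23)) = 240*(1154/3 + 23) = 240*(1223/3) = 97840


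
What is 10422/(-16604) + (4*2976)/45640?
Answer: -2482197/6766130 ≈ -0.36686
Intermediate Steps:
10422/(-16604) + (4*2976)/45640 = 10422*(-1/16604) + 11904*(1/45640) = -5211/8302 + 1488/5705 = -2482197/6766130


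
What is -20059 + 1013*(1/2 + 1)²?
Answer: -71119/4 ≈ -17780.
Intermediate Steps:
-20059 + 1013*(1/2 + 1)² = -20059 + 1013*(½ + 1)² = -20059 + 1013*(3/2)² = -20059 + 1013*(9/4) = -20059 + 9117/4 = -71119/4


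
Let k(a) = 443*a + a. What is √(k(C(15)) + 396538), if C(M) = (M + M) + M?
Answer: √416518 ≈ 645.38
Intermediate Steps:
C(M) = 3*M (C(M) = 2*M + M = 3*M)
k(a) = 444*a
√(k(C(15)) + 396538) = √(444*(3*15) + 396538) = √(444*45 + 396538) = √(19980 + 396538) = √416518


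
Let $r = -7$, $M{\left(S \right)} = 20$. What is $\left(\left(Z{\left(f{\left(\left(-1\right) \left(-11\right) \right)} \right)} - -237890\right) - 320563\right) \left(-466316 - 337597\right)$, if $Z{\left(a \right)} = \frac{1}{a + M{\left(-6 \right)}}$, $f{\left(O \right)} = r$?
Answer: $\frac{864003888924}{13} \approx 6.6462 \cdot 10^{10}$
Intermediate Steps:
$f{\left(O \right)} = -7$
$Z{\left(a \right)} = \frac{1}{20 + a}$ ($Z{\left(a \right)} = \frac{1}{a + 20} = \frac{1}{20 + a}$)
$\left(\left(Z{\left(f{\left(\left(-1\right) \left(-11\right) \right)} \right)} - -237890\right) - 320563\right) \left(-466316 - 337597\right) = \left(\left(\frac{1}{20 - 7} - -237890\right) - 320563\right) \left(-466316 - 337597\right) = \left(\left(\frac{1}{13} + 237890\right) - 320563\right) \left(-803913\right) = \left(\frac{3092571}{13} - 320563\right) \left(-803913\right) = \left(- \frac{1074748}{13}\right) \left(-803913\right) = \frac{864003888924}{13}$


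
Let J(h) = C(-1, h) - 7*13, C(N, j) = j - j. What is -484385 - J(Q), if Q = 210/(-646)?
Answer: -484294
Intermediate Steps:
Q = -105/323 (Q = 210*(-1/646) = -105/323 ≈ -0.32508)
C(N, j) = 0
J(h) = -91 (J(h) = 0 - 7*13 = 0 - 91 = -91)
-484385 - J(Q) = -484385 - 1*(-91) = -484385 + 91 = -484294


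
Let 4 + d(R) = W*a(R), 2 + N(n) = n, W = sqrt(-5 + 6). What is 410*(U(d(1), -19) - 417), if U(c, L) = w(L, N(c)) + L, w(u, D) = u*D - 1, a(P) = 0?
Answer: -132430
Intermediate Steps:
W = 1 (W = sqrt(1) = 1)
N(n) = -2 + n
w(u, D) = -1 + D*u (w(u, D) = D*u - 1 = -1 + D*u)
d(R) = -4 (d(R) = -4 + 1*0 = -4 + 0 = -4)
U(c, L) = -1 + L + L*(-2 + c) (U(c, L) = (-1 + (-2 + c)*L) + L = (-1 + L*(-2 + c)) + L = -1 + L + L*(-2 + c))
410*(U(d(1), -19) - 417) = 410*((-1 - 1*(-19) - 19*(-4)) - 417) = 410*((-1 + 19 + 76) - 417) = 410*(94 - 417) = 410*(-323) = -132430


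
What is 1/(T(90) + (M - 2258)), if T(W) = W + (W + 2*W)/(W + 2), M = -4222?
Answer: -46/293805 ≈ -0.00015657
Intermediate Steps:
T(W) = W + 3*W/(2 + W) (T(W) = W + (3*W)/(2 + W) = W + 3*W/(2 + W))
1/(T(90) + (M - 2258)) = 1/(90*(5 + 90)/(2 + 90) + (-4222 - 2258)) = 1/(90*95/92 - 6480) = 1/(90*(1/92)*95 - 6480) = 1/(4275/46 - 6480) = 1/(-293805/46) = -46/293805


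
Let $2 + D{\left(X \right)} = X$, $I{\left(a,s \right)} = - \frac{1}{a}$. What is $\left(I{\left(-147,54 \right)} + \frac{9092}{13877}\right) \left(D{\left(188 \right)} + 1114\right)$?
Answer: $\frac{1755521300}{2039919} \approx 860.58$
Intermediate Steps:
$D{\left(X \right)} = -2 + X$
$\left(I{\left(-147,54 \right)} + \frac{9092}{13877}\right) \left(D{\left(188 \right)} + 1114\right) = \left(- \frac{1}{-147} + \frac{9092}{13877}\right) \left(\left(-2 + 188\right) + 1114\right) = \left(\left(-1\right) \left(- \frac{1}{147}\right) + 9092 \cdot \frac{1}{13877}\right) \left(186 + 1114\right) = \left(\frac{1}{147} + \frac{9092}{13877}\right) 1300 = \frac{1350401}{2039919} \cdot 1300 = \frac{1755521300}{2039919}$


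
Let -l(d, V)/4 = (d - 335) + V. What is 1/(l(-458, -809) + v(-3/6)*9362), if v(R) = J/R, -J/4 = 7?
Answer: 1/530680 ≈ 1.8844e-6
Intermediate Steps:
J = -28 (J = -4*7 = -28)
l(d, V) = 1340 - 4*V - 4*d (l(d, V) = -4*((d - 335) + V) = -4*((-335 + d) + V) = -4*(-335 + V + d) = 1340 - 4*V - 4*d)
v(R) = -28/R
1/(l(-458, -809) + v(-3/6)*9362) = 1/((1340 - 4*(-809) - 4*(-458)) - 28/((-3/6))*9362) = 1/((1340 + 3236 + 1832) - 28/((-3*⅙))*9362) = 1/(6408 - 28/(-½)*9362) = 1/(6408 - 28*(-2)*9362) = 1/(6408 + 56*9362) = 1/(6408 + 524272) = 1/530680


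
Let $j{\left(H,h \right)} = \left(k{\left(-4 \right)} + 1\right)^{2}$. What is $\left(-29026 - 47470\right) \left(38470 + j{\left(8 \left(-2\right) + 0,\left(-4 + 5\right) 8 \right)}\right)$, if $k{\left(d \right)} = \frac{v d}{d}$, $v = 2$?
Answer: $-2943489584$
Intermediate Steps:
$k{\left(d \right)} = 2$ ($k{\left(d \right)} = \frac{2 d}{d} = 2$)
$j{\left(H,h \right)} = 9$ ($j{\left(H,h \right)} = \left(2 + 1\right)^{2} = 3^{2} = 9$)
$\left(-29026 - 47470\right) \left(38470 + j{\left(8 \left(-2\right) + 0,\left(-4 + 5\right) 8 \right)}\right) = \left(-29026 - 47470\right) \left(38470 + 9\right) = \left(-76496\right) 38479 = -2943489584$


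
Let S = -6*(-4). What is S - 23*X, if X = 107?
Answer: -2437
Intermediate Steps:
S = 24
S - 23*X = 24 - 23*107 = 24 - 2461 = -2437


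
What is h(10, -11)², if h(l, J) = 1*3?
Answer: 9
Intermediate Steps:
h(l, J) = 3
h(10, -11)² = 3² = 9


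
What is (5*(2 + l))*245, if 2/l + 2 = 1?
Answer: 0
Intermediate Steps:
l = -2 (l = 2/(-2 + 1) = 2/(-1) = 2*(-1) = -2)
(5*(2 + l))*245 = (5*(2 - 2))*245 = (5*0)*245 = 0*245 = 0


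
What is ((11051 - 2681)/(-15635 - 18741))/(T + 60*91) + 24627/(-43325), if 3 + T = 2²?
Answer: -2311761866961/4066643416100 ≈ -0.56847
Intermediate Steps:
T = 1 (T = -3 + 2² = -3 + 4 = 1)
((11051 - 2681)/(-15635 - 18741))/(T + 60*91) + 24627/(-43325) = ((11051 - 2681)/(-15635 - 18741))/(1 + 60*91) + 24627/(-43325) = (8370/(-34376))/(1 + 5460) + 24627*(-1/43325) = (8370*(-1/34376))/5461 - 24627/43325 = -4185/17188*1/5461 - 24627/43325 = -4185/93863668 - 24627/43325 = -2311761866961/4066643416100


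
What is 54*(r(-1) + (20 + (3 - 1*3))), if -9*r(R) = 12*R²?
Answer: 1008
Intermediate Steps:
r(R) = -4*R²/3
54*(r(-1) + (20 + (3 - 1*3))) = 54*(-4/3*(-1)² + (20 + (3 - 1*3))) = 54*(-4/3*1 + (20 + (3 - 3))) = 54*(-4/3 + (20 + 0)) = 54*(-4/3 + 20) = 54*(56/3) = 1008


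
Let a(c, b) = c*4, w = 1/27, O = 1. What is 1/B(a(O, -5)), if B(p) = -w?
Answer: -27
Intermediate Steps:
w = 1/27 ≈ 0.037037
a(c, b) = 4*c
B(p) = -1/27 (B(p) = -1*1/27 = -1/27)
1/B(a(O, -5)) = 1/(-1/27) = -27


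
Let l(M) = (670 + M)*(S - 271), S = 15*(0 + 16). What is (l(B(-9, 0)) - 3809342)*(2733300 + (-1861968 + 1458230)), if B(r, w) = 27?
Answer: -8924433214338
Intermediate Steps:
S = 240 (S = 15*16 = 240)
l(M) = -20770 - 31*M (l(M) = (670 + M)*(240 - 271) = (670 + M)*(-31) = -20770 - 31*M)
(l(B(-9, 0)) - 3809342)*(2733300 + (-1861968 + 1458230)) = ((-20770 - 31*27) - 3809342)*(2733300 + (-1861968 + 1458230)) = ((-20770 - 837) - 3809342)*(2733300 - 403738) = (-21607 - 3809342)*2329562 = -3830949*2329562 = -8924433214338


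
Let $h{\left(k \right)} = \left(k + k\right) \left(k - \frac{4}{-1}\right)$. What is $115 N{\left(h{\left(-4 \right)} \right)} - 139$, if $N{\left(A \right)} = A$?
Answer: $-139$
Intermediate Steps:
$h{\left(k \right)} = 2 k \left(4 + k\right)$ ($h{\left(k \right)} = 2 k \left(k - -4\right) = 2 k \left(k + 4\right) = 2 k \left(4 + k\right)$)
$115 N{\left(h{\left(-4 \right)} \right)} - 139 = 115 \cdot 2 \left(-4\right) \left(4 - 4\right) - 139 = 115 \cdot 2 \left(-4\right) 0 - 139 = 115 \cdot 0 - 139 = 0 - 139 = -139$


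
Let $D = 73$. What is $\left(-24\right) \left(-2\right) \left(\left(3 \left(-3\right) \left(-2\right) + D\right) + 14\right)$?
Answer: $5040$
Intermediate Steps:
$\left(-24\right) \left(-2\right) \left(\left(3 \left(-3\right) \left(-2\right) + D\right) + 14\right) = \left(-24\right) \left(-2\right) \left(\left(3 \left(-3\right) \left(-2\right) + 73\right) + 14\right) = 48 \left(\left(\left(-9\right) \left(-2\right) + 73\right) + 14\right) = 48 \left(\left(18 + 73\right) + 14\right) = 48 \left(91 + 14\right) = 48 \cdot 105 = 5040$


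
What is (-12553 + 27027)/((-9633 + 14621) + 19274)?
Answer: 7237/12131 ≈ 0.59657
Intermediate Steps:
(-12553 + 27027)/((-9633 + 14621) + 19274) = 14474/(4988 + 19274) = 14474/24262 = 14474*(1/24262) = 7237/12131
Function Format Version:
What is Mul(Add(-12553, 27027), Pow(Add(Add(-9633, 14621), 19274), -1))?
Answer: Rational(7237, 12131) ≈ 0.59657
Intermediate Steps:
Mul(Add(-12553, 27027), Pow(Add(Add(-9633, 14621), 19274), -1)) = Mul(14474, Pow(Add(4988, 19274), -1)) = Mul(14474, Pow(24262, -1)) = Mul(14474, Rational(1, 24262)) = Rational(7237, 12131)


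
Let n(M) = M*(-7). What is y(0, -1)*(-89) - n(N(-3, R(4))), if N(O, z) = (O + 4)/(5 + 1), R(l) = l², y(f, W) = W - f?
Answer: 541/6 ≈ 90.167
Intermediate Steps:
N(O, z) = ⅔ + O/6 (N(O, z) = (4 + O)/6 = (4 + O)*(⅙) = ⅔ + O/6)
n(M) = -7*M
y(0, -1)*(-89) - n(N(-3, R(4))) = (-1 - 1*0)*(-89) - (-7)*(⅔ + (⅙)*(-3)) = (-1 + 0)*(-89) - (-7)*(⅔ - ½) = -1*(-89) - (-7)/6 = 89 - 1*(-7/6) = 89 + 7/6 = 541/6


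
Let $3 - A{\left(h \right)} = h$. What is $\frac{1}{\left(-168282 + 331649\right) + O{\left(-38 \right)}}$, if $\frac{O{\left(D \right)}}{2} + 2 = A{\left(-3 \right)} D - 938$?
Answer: $\frac{1}{161031} \approx 6.21 \cdot 10^{-6}$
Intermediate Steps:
$A{\left(h \right)} = 3 - h$
$O{\left(D \right)} = -1880 + 12 D$ ($O{\left(D \right)} = -4 + 2 \left(\left(3 - -3\right) D - 938\right) = -4 + 2 \left(\left(3 + 3\right) D - 938\right) = -4 + 2 \left(6 D - 938\right) = -4 + 2 \left(-938 + 6 D\right) = -4 + \left(-1876 + 12 D\right) = -1880 + 12 D$)
$\frac{1}{\left(-168282 + 331649\right) + O{\left(-38 \right)}} = \frac{1}{\left(-168282 + 331649\right) + \left(-1880 + 12 \left(-38\right)\right)} = \frac{1}{163367 - 2336} = \frac{1}{161031}$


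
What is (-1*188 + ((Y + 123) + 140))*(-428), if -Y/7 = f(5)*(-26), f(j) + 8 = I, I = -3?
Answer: 824756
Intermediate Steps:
f(j) = -11 (f(j) = -8 - 3 = -11)
Y = -2002 (Y = -(-77)*(-26) = -7*286 = -2002)
(-1*188 + ((Y + 123) + 140))*(-428) = (-1*188 + ((-2002 + 123) + 140))*(-428) = (-188 + (-1879 + 140))*(-428) = (-188 - 1739)*(-428) = -1927*(-428) = 824756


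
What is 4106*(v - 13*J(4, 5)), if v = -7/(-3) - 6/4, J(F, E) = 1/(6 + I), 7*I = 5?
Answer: -638483/141 ≈ -4528.3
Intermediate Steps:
I = 5/7 (I = (⅐)*5 = 5/7 ≈ 0.71429)
J(F, E) = 7/47 (J(F, E) = 1/(6 + 5/7) = 1/(47/7) = 7/47)
v = ⅚ (v = -7*(-⅓) - 6*¼ = 7/3 - 3/2 = ⅚ ≈ 0.83333)
4106*(v - 13*J(4, 5)) = 4106*(⅚ - 13*7/47) = 4106*(⅚ - 91/47) = 4106*(-311/282) = -638483/141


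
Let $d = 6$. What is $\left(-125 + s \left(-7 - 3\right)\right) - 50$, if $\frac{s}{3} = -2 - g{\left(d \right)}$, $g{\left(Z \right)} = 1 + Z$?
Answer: $95$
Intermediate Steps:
$s = -27$ ($s = 3 \left(-2 - \left(1 + 6\right)\right) = 3 \left(-2 - 7\right) = 3 \left(-9\right) = -27$)
$\left(-125 + s \left(-7 - 3\right)\right) - 50 = \left(-125 - 27 \left(-7 - 3\right)\right) - 50 = \left(-125 - -270\right) - 50 = \left(-125 + 270\right) - 50 = 145 - 50 = 95$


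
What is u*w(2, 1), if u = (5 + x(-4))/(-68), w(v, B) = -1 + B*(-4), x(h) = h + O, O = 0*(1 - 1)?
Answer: 5/68 ≈ 0.073529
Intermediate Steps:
O = 0 (O = 0*0 = 0)
x(h) = h (x(h) = h + 0 = h)
w(v, B) = -1 - 4*B
u = -1/68 (u = (5 - 4)/(-68) = -1/68*1 = -1/68 ≈ -0.014706)
u*w(2, 1) = -(-1 - 4*1)/68 = -(-1 - 4)/68 = -1/68*(-5) = 5/68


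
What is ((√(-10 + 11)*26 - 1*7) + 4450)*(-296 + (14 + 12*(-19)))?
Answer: -2279190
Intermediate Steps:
((√(-10 + 11)*26 - 1*7) + 4450)*(-296 + (14 + 12*(-19))) = ((√1*26 - 7) + 4450)*(-296 + (14 - 228)) = ((1*26 - 7) + 4450)*(-296 - 214) = ((26 - 7) + 4450)*(-510) = (19 + 4450)*(-510) = 4469*(-510) = -2279190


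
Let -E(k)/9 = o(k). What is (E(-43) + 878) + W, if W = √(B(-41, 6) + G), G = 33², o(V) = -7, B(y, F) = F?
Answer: 941 + √1095 ≈ 974.09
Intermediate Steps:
E(k) = 63 (E(k) = -9*(-7) = 63)
G = 1089
W = √1095 (W = √(6 + 1089) = √1095 ≈ 33.091)
(E(-43) + 878) + W = (63 + 878) + √1095 = 941 + √1095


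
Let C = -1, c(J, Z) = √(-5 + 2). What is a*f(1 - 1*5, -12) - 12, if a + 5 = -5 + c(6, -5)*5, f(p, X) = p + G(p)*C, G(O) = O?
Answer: -12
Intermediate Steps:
c(J, Z) = I*√3 (c(J, Z) = √(-3) = I*√3)
f(p, X) = 0 (f(p, X) = p + p*(-1) = p - p = 0)
a = -10 + 5*I*√3 (a = -5 + (-5 + (I*√3)*5) = -5 + (-5 + 5*I*√3) = -10 + 5*I*√3 ≈ -10.0 + 8.6602*I)
a*f(1 - 1*5, -12) - 12 = (-10 + 5*I*√3)*0 - 12 = 0 - 12 = -12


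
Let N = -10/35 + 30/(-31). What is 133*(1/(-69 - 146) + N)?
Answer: -1115243/6665 ≈ -167.33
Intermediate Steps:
N = -272/217 (N = -10*1/35 + 30*(-1/31) = -2/7 - 30/31 = -272/217 ≈ -1.2535)
133*(1/(-69 - 146) + N) = 133*(1/(-69 - 146) - 272/217) = 133*(1/(-215) - 272/217) = 133*(-1/215 - 272/217) = 133*(-58697/46655) = -1115243/6665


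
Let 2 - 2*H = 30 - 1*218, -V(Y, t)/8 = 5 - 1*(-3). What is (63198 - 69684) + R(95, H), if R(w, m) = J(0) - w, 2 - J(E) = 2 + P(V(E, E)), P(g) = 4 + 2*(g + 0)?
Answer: -6457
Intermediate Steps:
V(Y, t) = -64 (V(Y, t) = -8*(5 - 1*(-3)) = -8*(5 + 3) = -8*8 = -64)
H = 95 (H = 1 - (30 - 1*218)/2 = 1 - (30 - 218)/2 = 1 - ½*(-188) = 1 + 94 = 95)
P(g) = 4 + 2*g
J(E) = 124 (J(E) = 2 - (2 + (4 + 2*(-64))) = 2 - (2 + (4 - 128)) = 2 - (2 - 124) = 2 - 1*(-122) = 2 + 122 = 124)
R(w, m) = 124 - w
(63198 - 69684) + R(95, H) = (63198 - 69684) + (124 - 1*95) = -6486 + (124 - 95) = -6486 + 29 = -6457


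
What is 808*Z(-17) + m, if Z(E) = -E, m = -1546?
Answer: 12190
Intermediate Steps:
808*Z(-17) + m = 808*(-1*(-17)) - 1546 = 808*17 - 1546 = 13736 - 1546 = 12190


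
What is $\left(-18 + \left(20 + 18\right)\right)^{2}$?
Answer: $400$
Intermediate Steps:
$\left(-18 + \left(20 + 18\right)\right)^{2} = \left(-18 + 38\right)^{2} = 20^{2} = 400$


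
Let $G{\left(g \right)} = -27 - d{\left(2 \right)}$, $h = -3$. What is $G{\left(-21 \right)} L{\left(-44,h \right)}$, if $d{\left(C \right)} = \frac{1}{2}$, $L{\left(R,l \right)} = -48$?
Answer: $1320$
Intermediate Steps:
$d{\left(C \right)} = \frac{1}{2}$
$G{\left(g \right)} = - \frac{55}{2}$ ($G{\left(g \right)} = -27 - \frac{1}{2} = - \frac{55}{2}$)
$G{\left(-21 \right)} L{\left(-44,h \right)} = \left(- \frac{55}{2}\right) \left(-48\right) = 1320$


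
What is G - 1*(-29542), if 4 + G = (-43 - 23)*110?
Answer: 22278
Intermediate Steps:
G = -7264 (G = -4 + (-43 - 23)*110 = -4 - 66*110 = -4 - 7260 = -7264)
G - 1*(-29542) = -7264 - 1*(-29542) = -7264 + 29542 = 22278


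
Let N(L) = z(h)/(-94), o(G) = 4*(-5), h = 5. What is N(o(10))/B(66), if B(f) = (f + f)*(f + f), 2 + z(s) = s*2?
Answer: -1/204732 ≈ -4.8844e-6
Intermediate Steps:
z(s) = -2 + 2*s (z(s) = -2 + s*2 = -2 + 2*s)
B(f) = 4*f**2 (B(f) = (2*f)*(2*f) = 4*f**2)
o(G) = -20
N(L) = -4/47 (N(L) = (-2 + 2*5)/(-94) = (-2 + 10)*(-1/94) = 8*(-1/94) = -4/47)
N(o(10))/B(66) = -4/(47*(4*66**2)) = -4/(47*(4*4356)) = -4/47/17424 = -4/47*1/17424 = -1/204732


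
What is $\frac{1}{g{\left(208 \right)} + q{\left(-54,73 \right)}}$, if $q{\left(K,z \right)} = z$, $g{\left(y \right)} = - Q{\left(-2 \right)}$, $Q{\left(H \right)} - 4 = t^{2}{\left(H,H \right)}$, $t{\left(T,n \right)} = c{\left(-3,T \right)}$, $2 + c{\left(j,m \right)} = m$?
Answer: $\frac{1}{53} \approx 0.018868$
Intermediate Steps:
$c{\left(j,m \right)} = -2 + m$
$t{\left(T,n \right)} = -2 + T$
$Q{\left(H \right)} = 4 + \left(-2 + H\right)^{2}$
$g{\left(y \right)} = -20$ ($g{\left(y \right)} = - (4 + \left(-2 - 2\right)^{2}) = - (4 + \left(-4\right)^{2}) = - (4 + 16) = \left(-1\right) 20 = -20$)
$\frac{1}{g{\left(208 \right)} + q{\left(-54,73 \right)}} = \frac{1}{-20 + 73} = \frac{1}{53}$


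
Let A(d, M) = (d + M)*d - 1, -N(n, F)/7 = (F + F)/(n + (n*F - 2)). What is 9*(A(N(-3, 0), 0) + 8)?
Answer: 63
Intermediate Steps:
N(n, F) = -14*F/(-2 + n + F*n) (N(n, F) = -7*(F + F)/(n + (n*F - 2)) = -7*2*F/(n + (F*n - 2)) = -7*2*F/(n + (-2 + F*n)) = -7*2*F/(-2 + n + F*n) = -14*F/(-2 + n + F*n))
A(d, M) = -1 + d*(M + d) (A(d, M) = (M + d)*d - 1 = d*(M + d) - 1 = -1 + d*(M + d))
9*(A(N(-3, 0), 0) + 8) = 9*((-1 + (-14*0/(-2 - 3 + 0*(-3)))² + 0*(-14*0/(-2 - 3 + 0*(-3)))) + 8) = 9*((-1 + (-14*0/(-2 - 3 + 0))² + 0*(-14*0/(-2 - 3 + 0))) + 8) = 9*((-1 + (-14*0/(-5))² + 0*(-14*0/(-5))) + 8) = 9*((-1 + (-14*0*(-⅕))² + 0*(-14*0*(-⅕))) + 8) = 9*((-1 + 0² + 0*0) + 8) = 9*((-1 + 0 + 0) + 8) = 9*(-1 + 8) = 9*7 = 63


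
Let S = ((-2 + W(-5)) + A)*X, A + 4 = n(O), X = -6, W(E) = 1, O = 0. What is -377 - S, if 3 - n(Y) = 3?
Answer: -407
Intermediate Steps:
n(Y) = 0 (n(Y) = 3 - 1*3 = 3 - 3 = 0)
A = -4 (A = -4 + 0 = -4)
S = 30 (S = ((-2 + 1) - 4)*(-6) = (-1 - 4)*(-6) = -5*(-6) = 30)
-377 - S = -377 - 1*30 = -377 - 30 = -407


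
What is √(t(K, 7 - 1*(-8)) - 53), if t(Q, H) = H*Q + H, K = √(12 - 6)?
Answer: √(-38 + 15*√6) ≈ 1.1215*I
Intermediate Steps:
K = √6 ≈ 2.4495
t(Q, H) = H + H*Q
√(t(K, 7 - 1*(-8)) - 53) = √((7 - 1*(-8))*(1 + √6) - 53) = √((7 + 8)*(1 + √6) - 53) = √(15*(1 + √6) - 53) = √((15 + 15*√6) - 53) = √(-38 + 15*√6)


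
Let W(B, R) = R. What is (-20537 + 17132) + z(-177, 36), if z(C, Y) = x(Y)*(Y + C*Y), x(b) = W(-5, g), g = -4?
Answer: 21939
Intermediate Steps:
x(b) = -4
z(C, Y) = -4*Y - 4*C*Y (z(C, Y) = -4*(Y + C*Y) = -4*Y - 4*C*Y)
(-20537 + 17132) + z(-177, 36) = (-20537 + 17132) - 4*36*(1 - 177) = -3405 - 4*36*(-176) = -3405 + 25344 = 21939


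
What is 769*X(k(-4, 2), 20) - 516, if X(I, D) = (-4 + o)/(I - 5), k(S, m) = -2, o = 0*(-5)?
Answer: -536/7 ≈ -76.571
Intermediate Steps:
o = 0
X(I, D) = -4/(-5 + I) (X(I, D) = (-4 + 0)/(I - 5) = -4/(-5 + I))
769*X(k(-4, 2), 20) - 516 = 769*(-4/(-5 - 2)) - 516 = 769*(-4/(-7)) - 516 = 769*(-4*(-1/7)) - 516 = 769*(4/7) - 516 = 3076/7 - 516 = -536/7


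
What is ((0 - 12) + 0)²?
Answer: 144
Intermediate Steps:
((0 - 12) + 0)² = (-12 + 0)² = (-12)² = 144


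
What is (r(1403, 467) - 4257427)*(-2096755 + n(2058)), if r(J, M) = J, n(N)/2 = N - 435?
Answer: 8910024548216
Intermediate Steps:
n(N) = -870 + 2*N (n(N) = 2*(N - 435) = 2*(-435 + N) = -870 + 2*N)
(r(1403, 467) - 4257427)*(-2096755 + n(2058)) = (1403 - 4257427)*(-2096755 + (-870 + 2*2058)) = -4256024*(-2096755 + (-870 + 4116)) = -4256024*(-2096755 + 3246) = -4256024*(-2093509) = 8910024548216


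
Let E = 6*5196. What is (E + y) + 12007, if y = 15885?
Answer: 59068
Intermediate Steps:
E = 31176
(E + y) + 12007 = (31176 + 15885) + 12007 = 47061 + 12007 = 59068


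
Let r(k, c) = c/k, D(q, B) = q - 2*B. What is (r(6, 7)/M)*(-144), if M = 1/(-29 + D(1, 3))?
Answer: 5712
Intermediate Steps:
M = -1/34 (M = 1/(-29 + (1 - 2*3)) = 1/(-29 + (1 - 6)) = 1/(-29 - 5) = 1/(-34) = -1/34 ≈ -0.029412)
(r(6, 7)/M)*(-144) = ((7/6)/(-1/34))*(-144) = ((7*(1/6))*(-34))*(-144) = ((7/6)*(-34))*(-144) = -119/3*(-144) = 5712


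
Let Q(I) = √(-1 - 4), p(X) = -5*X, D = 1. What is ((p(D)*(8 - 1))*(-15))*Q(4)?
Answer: 525*I*√5 ≈ 1173.9*I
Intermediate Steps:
Q(I) = I*√5 (Q(I) = √(-5) = I*√5)
((p(D)*(8 - 1))*(-15))*Q(4) = (((-5*1)*(8 - 1))*(-15))*(I*√5) = (-5*7*(-15))*(I*√5) = (-35*(-15))*(I*√5) = 525*(I*√5) = 525*I*√5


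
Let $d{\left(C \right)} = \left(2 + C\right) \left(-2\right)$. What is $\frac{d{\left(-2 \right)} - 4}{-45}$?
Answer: $\frac{4}{45} \approx 0.088889$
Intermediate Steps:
$d{\left(C \right)} = -4 - 2 C$
$\frac{d{\left(-2 \right)} - 4}{-45} = \frac{\left(-4 - -4\right) - 4}{-45} = \left(\left(-4 + 4\right) - 4\right) \left(- \frac{1}{45}\right) = \left(0 - 4\right) \left(- \frac{1}{45}\right) = \left(-4\right) \left(- \frac{1}{45}\right) = \frac{4}{45}$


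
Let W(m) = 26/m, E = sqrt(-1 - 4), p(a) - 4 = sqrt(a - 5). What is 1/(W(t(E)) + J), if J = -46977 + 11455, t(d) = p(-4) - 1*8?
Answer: -444077/15776350676 + 39*I/15776350676 ≈ -2.8148e-5 + 2.4721e-9*I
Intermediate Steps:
p(a) = 4 + sqrt(-5 + a) (p(a) = 4 + sqrt(a - 5) = 4 + sqrt(-5 + a))
E = I*sqrt(5) (E = sqrt(-5) = I*sqrt(5) ≈ 2.2361*I)
t(d) = -4 + 3*I (t(d) = (4 + sqrt(-5 - 4)) - 1*8 = (4 + sqrt(-9)) - 8 = (4 + 3*I) - 8 = -4 + 3*I)
J = -35522
1/(W(t(E)) + J) = 1/(26/(-4 + 3*I) - 35522) = 1/(26*((-4 - 3*I)/25) - 35522) = 1/(26*(-4 - 3*I)/25 - 35522) = 1/(-35522 + 26*(-4 - 3*I)/25)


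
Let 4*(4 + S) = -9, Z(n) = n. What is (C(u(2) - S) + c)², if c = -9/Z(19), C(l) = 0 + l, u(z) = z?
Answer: 349281/5776 ≈ 60.471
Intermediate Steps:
S = -25/4 (S = -4 + (¼)*(-9) = -4 - 9/4 = -25/4 ≈ -6.2500)
C(l) = l
c = -9/19 ≈ -0.47368
(C(u(2) - S) + c)² = ((2 - 1*(-25/4)) - 9/19)² = ((2 + 25/4) - 9/19)² = (33/4 - 9/19)² = (591/76)² = 349281/5776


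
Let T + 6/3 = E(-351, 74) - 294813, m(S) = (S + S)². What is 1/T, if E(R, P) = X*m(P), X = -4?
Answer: -1/382431 ≈ -2.6149e-6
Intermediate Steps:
m(S) = 4*S² (m(S) = (2*S)² = 4*S²)
E(R, P) = -16*P²
T = -382431 (T = -2 + (-16*74² - 294813) = -2 + (-16*5476 - 294813) = -2 + (-87616 - 294813) = -2 - 382429 = -382431)
1/T = 1/(-382431) = -1/382431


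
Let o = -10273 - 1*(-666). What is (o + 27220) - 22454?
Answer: -4841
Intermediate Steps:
o = -9607 (o = -10273 + 666 = -9607)
(o + 27220) - 22454 = (-9607 + 27220) - 22454 = 17613 - 22454 = -4841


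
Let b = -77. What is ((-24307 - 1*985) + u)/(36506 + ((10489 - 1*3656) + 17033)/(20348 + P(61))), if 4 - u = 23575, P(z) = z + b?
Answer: -496741258/371131929 ≈ -1.3384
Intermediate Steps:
P(z) = -77 + z (P(z) = z - 77 = -77 + z)
u = -23571 (u = 4 - 1*23575 = 4 - 23575 = -23571)
((-24307 - 1*985) + u)/(36506 + ((10489 - 1*3656) + 17033)/(20348 + P(61))) = ((-24307 - 1*985) - 23571)/(36506 + ((10489 - 1*3656) + 17033)/(20348 + (-77 + 61))) = ((-24307 - 985) - 23571)/(36506 + ((10489 - 3656) + 17033)/(20348 - 16)) = (-25292 - 23571)/(36506 + (6833 + 17033)/20332) = -48863/(36506 + 23866*(1/20332)) = -48863/(36506 + 11933/10166) = -48863/371131929/10166 = -48863*10166/371131929 = -496741258/371131929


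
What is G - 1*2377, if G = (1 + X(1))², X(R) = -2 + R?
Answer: -2377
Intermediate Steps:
G = 0 (G = (1 + (-2 + 1))² = (1 - 1)² = 0² = 0)
G - 1*2377 = 0 - 1*2377 = 0 - 2377 = -2377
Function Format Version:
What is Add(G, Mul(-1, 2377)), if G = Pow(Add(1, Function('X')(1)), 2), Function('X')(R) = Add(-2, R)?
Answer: -2377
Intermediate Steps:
G = 0 (G = Pow(Add(1, Add(-2, 1)), 2) = Pow(Add(1, -1), 2) = Pow(0, 2) = 0)
Add(G, Mul(-1, 2377)) = Add(0, Mul(-1, 2377)) = Add(0, -2377) = -2377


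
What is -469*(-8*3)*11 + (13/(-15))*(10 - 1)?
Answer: 619041/5 ≈ 1.2381e+5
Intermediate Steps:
-469*(-8*3)*11 + (13/(-15))*(10 - 1) = -(-11256)*11 + (13*(-1/15))*9 = -469*(-264) - 13/15*9 = 123816 - 39/5 = 619041/5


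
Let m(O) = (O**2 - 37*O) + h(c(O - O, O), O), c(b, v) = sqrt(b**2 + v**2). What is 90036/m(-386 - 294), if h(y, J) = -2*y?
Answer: 22509/121550 ≈ 0.18518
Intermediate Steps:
m(O) = O**2 - 37*O - 2*sqrt(O**2) (m(O) = (O**2 - 37*O) - 2*sqrt((O - O)**2 + O**2) = (O**2 - 37*O) - 2*sqrt(0**2 + O**2) = (O**2 - 37*O) - 2*sqrt(0 + O**2) = (O**2 - 37*O) - 2*sqrt(O**2) = O**2 - 37*O - 2*sqrt(O**2))
90036/m(-386 - 294) = 90036/((-386 - 294)**2 - 37*(-386 - 294) - 2*sqrt((-386 - 294)**2)) = 90036/((-680)**2 - 37*(-680) - 2*sqrt((-680)**2)) = 90036/(462400 + 25160 - 2*sqrt(462400)) = 90036/(462400 + 25160 - 2*680) = 90036/(462400 + 25160 - 1360) = 90036/486200 = 90036*(1/486200) = 22509/121550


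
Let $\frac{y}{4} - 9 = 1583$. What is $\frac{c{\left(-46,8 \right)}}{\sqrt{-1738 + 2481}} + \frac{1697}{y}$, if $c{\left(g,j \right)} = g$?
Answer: $\frac{1697}{6368} - \frac{46 \sqrt{743}}{743} \approx -1.4211$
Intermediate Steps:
$y = 6368$ ($y = 36 + 4 \cdot 1583 = 36 + 6332 = 6368$)
$\frac{c{\left(-46,8 \right)}}{\sqrt{-1738 + 2481}} + \frac{1697}{y} = - \frac{46}{\sqrt{-1738 + 2481}} + \frac{1697}{6368} = - \frac{46}{\sqrt{743}} + 1697 \cdot \frac{1}{6368} = - 46 \frac{\sqrt{743}}{743} + \frac{1697}{6368} = - \frac{46 \sqrt{743}}{743} + \frac{1697}{6368} = \frac{1697}{6368} - \frac{46 \sqrt{743}}{743}$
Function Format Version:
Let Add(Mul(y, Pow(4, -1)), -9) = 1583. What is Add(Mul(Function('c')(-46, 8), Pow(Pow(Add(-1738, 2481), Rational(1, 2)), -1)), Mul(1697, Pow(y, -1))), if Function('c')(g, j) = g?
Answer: Add(Rational(1697, 6368), Mul(Rational(-46, 743), Pow(743, Rational(1, 2)))) ≈ -1.4211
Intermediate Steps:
y = 6368 (y = Add(36, Mul(4, 1583)) = Add(36, 6332) = 6368)
Add(Mul(Function('c')(-46, 8), Pow(Pow(Add(-1738, 2481), Rational(1, 2)), -1)), Mul(1697, Pow(y, -1))) = Add(Mul(-46, Pow(Pow(Add(-1738, 2481), Rational(1, 2)), -1)), Mul(1697, Pow(6368, -1))) = Add(Mul(-46, Pow(Pow(743, Rational(1, 2)), -1)), Mul(1697, Rational(1, 6368))) = Add(Mul(-46, Mul(Rational(1, 743), Pow(743, Rational(1, 2)))), Rational(1697, 6368)) = Add(Mul(Rational(-46, 743), Pow(743, Rational(1, 2))), Rational(1697, 6368)) = Add(Rational(1697, 6368), Mul(Rational(-46, 743), Pow(743, Rational(1, 2))))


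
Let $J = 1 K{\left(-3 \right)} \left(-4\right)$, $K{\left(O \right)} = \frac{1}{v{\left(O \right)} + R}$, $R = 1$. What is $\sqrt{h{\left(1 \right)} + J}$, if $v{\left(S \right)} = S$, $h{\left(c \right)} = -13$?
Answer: $i \sqrt{11} \approx 3.3166 i$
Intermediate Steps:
$K{\left(O \right)} = \frac{1}{1 + O}$ ($K{\left(O \right)} = \frac{1}{O + 1} = \frac{1}{1 + O}$)
$J = 2$ ($J = 1 \frac{1}{1 - 3} \left(-4\right) = 1 \frac{1}{-2} \left(-4\right) = 1 \left(- \frac{1}{2}\right) \left(-4\right) = \left(- \frac{1}{2}\right) \left(-4\right) = 2$)
$\sqrt{h{\left(1 \right)} + J} = \sqrt{-13 + 2} = \sqrt{-11} = i \sqrt{11}$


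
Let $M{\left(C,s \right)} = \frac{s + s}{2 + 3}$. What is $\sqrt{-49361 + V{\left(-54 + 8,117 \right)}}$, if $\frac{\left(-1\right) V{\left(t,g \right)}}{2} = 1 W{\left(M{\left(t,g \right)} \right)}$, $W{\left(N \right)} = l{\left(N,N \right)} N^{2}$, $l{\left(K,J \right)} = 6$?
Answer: $\frac{i \sqrt{1891097}}{5} \approx 275.03 i$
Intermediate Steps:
$M{\left(C,s \right)} = \frac{2 s}{5}$
$W{\left(N \right)} = 6 N^{2}$
$V{\left(t,g \right)} = - \frac{48 g^{2}}{25}$ ($V{\left(t,g \right)} = - 2 \cdot 1 \cdot 6 \left(\frac{2 g}{5}\right)^{2} = - 2 \cdot 1 \cdot 6 \frac{4 g^{2}}{25} = - 2 \cdot 1 \frac{24 g^{2}}{25} = - 2 \frac{24 g^{2}}{25} = - \frac{48 g^{2}}{25}$)
$\sqrt{-49361 + V{\left(-54 + 8,117 \right)}} = \sqrt{-49361 - \frac{48 \cdot 117^{2}}{25}} = \sqrt{-49361 - \frac{657072}{25}} = \sqrt{- \frac{1891097}{25}} = \frac{i \sqrt{1891097}}{5}$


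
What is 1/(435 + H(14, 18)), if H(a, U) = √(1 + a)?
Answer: 29/12614 - √15/189210 ≈ 0.0022786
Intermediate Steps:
1/(435 + H(14, 18)) = 1/(435 + √(1 + 14)) = 1/(435 + √15)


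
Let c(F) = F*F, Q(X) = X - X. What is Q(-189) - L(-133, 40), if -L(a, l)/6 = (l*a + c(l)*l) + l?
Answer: 352320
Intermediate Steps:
Q(X) = 0
c(F) = F²
L(a, l) = -6*l - 6*l³ - 6*a*l (L(a, l) = -6*((l*a + l²*l) + l) = -6*((a*l + l³) + l) = -6*((l³ + a*l) + l) = -6*(l + l³ + a*l) = -6*l - 6*l³ - 6*a*l)
Q(-189) - L(-133, 40) = 0 - (-6)*40*(1 - 133 + 40²) = 0 - (-6)*40*(1 - 133 + 1600) = 0 - (-6)*40*1468 = 0 - 1*(-352320) = 0 + 352320 = 352320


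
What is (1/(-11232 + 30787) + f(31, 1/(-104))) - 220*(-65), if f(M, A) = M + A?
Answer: 29145221869/2033720 ≈ 14331.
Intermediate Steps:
f(M, A) = A + M
(1/(-11232 + 30787) + f(31, 1/(-104))) - 220*(-65) = (1/(-11232 + 30787) + (1/(-104) + 31)) - 220*(-65) = (1/19555 + (-1/104 + 31)) + 14300 = (1/19555 + 3223/104) + 14300 = 63025869/2033720 + 14300 = 29145221869/2033720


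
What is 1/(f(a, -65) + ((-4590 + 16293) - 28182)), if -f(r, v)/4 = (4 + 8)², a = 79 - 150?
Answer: -1/17055 ≈ -5.8634e-5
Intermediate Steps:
a = -71
f(r, v) = -576 (f(r, v) = -4*(4 + 8)² = -4*12² = -4*144 = -576)
1/(f(a, -65) + ((-4590 + 16293) - 28182)) = 1/(-576 + ((-4590 + 16293) - 28182)) = 1/(-576 + (11703 - 28182)) = 1/(-576 - 16479) = 1/(-17055) = -1/17055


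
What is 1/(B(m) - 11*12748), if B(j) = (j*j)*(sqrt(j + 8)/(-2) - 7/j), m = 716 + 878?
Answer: 25231/430924006271142 - 635209*sqrt(178)/430924006271142 ≈ -1.9608e-8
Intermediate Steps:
m = 1594
B(j) = j**2*(-7/j - sqrt(8 + j)/2) (B(j) = j**2*(sqrt(8 + j)*(-1/2) - 7/j) = j**2*(-sqrt(8 + j)/2 - 7/j) = j**2*(-7/j - sqrt(8 + j)/2))
1/(B(m) - 11*12748) = 1/(-1/2*1594*(14 + 1594*sqrt(8 + 1594)) - 11*12748) = 1/(-1/2*1594*(14 + 1594*sqrt(1602)) - 140228) = 1/(-1/2*1594*(14 + 1594*(3*sqrt(178))) - 140228) = 1/(-1/2*1594*(14 + 4782*sqrt(178)) - 140228) = 1/((-11158 - 3811254*sqrt(178)) - 140228) = 1/(-151386 - 3811254*sqrt(178))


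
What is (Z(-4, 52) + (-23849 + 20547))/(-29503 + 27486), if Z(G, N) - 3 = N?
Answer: 3247/2017 ≈ 1.6098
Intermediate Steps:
Z(G, N) = 3 + N
(Z(-4, 52) + (-23849 + 20547))/(-29503 + 27486) = ((3 + 52) + (-23849 + 20547))/(-29503 + 27486) = (55 - 3302)/(-2017) = -3247*(-1/2017) = 3247/2017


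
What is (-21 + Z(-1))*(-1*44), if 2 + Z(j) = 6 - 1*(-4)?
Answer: 572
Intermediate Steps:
Z(j) = 8 (Z(j) = -2 + (6 - 1*(-4)) = -2 + (6 + 4) = -2 + 10 = 8)
(-21 + Z(-1))*(-1*44) = (-21 + 8)*(-1*44) = -13*(-44) = 572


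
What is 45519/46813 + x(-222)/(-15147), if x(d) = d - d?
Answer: 45519/46813 ≈ 0.97236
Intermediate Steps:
x(d) = 0
45519/46813 + x(-222)/(-15147) = 45519/46813 + 0/(-15147) = 45519*(1/46813) + 0*(-1/15147) = 45519/46813 + 0 = 45519/46813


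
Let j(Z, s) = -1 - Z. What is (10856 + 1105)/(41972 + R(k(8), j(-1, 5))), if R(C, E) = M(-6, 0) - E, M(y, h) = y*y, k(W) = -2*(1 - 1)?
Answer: 11961/42008 ≈ 0.28473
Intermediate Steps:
k(W) = 0 (k(W) = -2*0 = 0)
M(y, h) = y²
R(C, E) = 36 - E (R(C, E) = (-6)² - E = 36 - E)
(10856 + 1105)/(41972 + R(k(8), j(-1, 5))) = (10856 + 1105)/(41972 + (36 - (-1 - 1*(-1)))) = 11961/(41972 + (36 - (-1 + 1))) = 11961/(41972 + (36 - 1*0)) = 11961/(41972 + (36 + 0)) = 11961/(41972 + 36) = 11961/42008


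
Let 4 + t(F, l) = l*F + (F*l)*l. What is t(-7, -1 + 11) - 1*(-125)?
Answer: -649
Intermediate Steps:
t(F, l) = -4 + F*l + F*l² (t(F, l) = -4 + (l*F + (F*l)*l) = -4 + (F*l + F*l²) = -4 + F*l + F*l²)
t(-7, -1 + 11) - 1*(-125) = (-4 - 7*(-1 + 11) - 7*(-1 + 11)²) - 1*(-125) = (-4 - 7*10 - 7*10²) + 125 = (-4 - 70 - 7*100) + 125 = (-4 - 70 - 700) + 125 = -774 + 125 = -649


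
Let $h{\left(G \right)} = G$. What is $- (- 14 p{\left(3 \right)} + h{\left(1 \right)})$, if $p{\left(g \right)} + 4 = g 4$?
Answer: $111$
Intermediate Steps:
$p{\left(g \right)} = -4 + 4 g$ ($p{\left(g \right)} = -4 + g 4 = -4 + 4 g$)
$- (- 14 p{\left(3 \right)} + h{\left(1 \right)}) = - (- 14 \left(-4 + 4 \cdot 3\right) + 1) = - (- 14 \left(-4 + 12\right) + 1) = - (\left(-14\right) 8 + 1) = - (-112 + 1) = \left(-1\right) \left(-111\right) = 111$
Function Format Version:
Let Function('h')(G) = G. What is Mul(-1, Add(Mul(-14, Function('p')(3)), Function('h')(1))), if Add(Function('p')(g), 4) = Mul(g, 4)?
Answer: 111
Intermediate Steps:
Function('p')(g) = Add(-4, Mul(4, g)) (Function('p')(g) = Add(-4, Mul(g, 4)) = Add(-4, Mul(4, g)))
Mul(-1, Add(Mul(-14, Function('p')(3)), Function('h')(1))) = Mul(-1, Add(Mul(-14, Add(-4, Mul(4, 3))), 1)) = Mul(-1, Add(Mul(-14, Add(-4, 12)), 1)) = Mul(-1, Add(Mul(-14, 8), 1)) = Mul(-1, Add(-112, 1)) = Mul(-1, -111) = 111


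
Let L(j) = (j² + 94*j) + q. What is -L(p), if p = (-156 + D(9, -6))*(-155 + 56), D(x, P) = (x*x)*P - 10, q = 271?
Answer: -4172512087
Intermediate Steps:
D(x, P) = -10 + P*x² (D(x, P) = x²*P - 10 = P*x² - 10 = -10 + P*x²)
p = 64548 (p = (-156 + (-10 - 6*9²))*(-155 + 56) = (-156 + (-10 - 6*81))*(-99) = (-156 + (-10 - 486))*(-99) = (-156 - 496)*(-99) = -652*(-99) = 64548)
L(j) = 271 + j² + 94*j (L(j) = (j² + 94*j) + 271 = 271 + j² + 94*j)
-L(p) = -(271 + 64548² + 94*64548) = -(271 + 4166444304 + 6067512) = -1*4172512087 = -4172512087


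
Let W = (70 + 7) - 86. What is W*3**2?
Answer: -81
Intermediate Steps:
W = -9 (W = 77 - 86 = -9)
W*3**2 = -9*3**2 = -9*9 = -81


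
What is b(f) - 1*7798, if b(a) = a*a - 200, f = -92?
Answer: 466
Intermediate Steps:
b(a) = -200 + a² (b(a) = a² - 200 = -200 + a²)
b(f) - 1*7798 = (-200 + (-92)²) - 1*7798 = (-200 + 8464) - 7798 = 8264 - 7798 = 466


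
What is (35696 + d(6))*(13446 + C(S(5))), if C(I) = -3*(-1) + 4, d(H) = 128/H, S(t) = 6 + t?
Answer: 1441515856/3 ≈ 4.8051e+8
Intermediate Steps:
C(I) = 7 (C(I) = 3 + 4 = 7)
(35696 + d(6))*(13446 + C(S(5))) = (35696 + 128/6)*(13446 + 7) = (35696 + 128*(1/6))*13453 = (35696 + 64/3)*13453 = (107152/3)*13453 = 1441515856/3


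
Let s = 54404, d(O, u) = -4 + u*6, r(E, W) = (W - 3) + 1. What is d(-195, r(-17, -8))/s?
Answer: -16/13601 ≈ -0.0011764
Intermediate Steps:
r(E, W) = -2 + W (r(E, W) = (-3 + W) + 1 = -2 + W)
d(O, u) = -4 + 6*u
d(-195, r(-17, -8))/s = (-4 + 6*(-2 - 8))/54404 = (-4 + 6*(-10))*(1/54404) = (-4 - 60)*(1/54404) = -64*1/54404 = -16/13601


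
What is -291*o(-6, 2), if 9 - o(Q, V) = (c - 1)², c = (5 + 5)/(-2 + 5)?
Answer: -3104/3 ≈ -1034.7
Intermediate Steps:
c = 10/3 ≈ 3.3333
o(Q, V) = 32/9 (o(Q, V) = 9 - (10/3 - 1)² = 9 - (7/3)² = 9 - 1*49/9 = 9 - 49/9 = 32/9)
-291*o(-6, 2) = -291*32/9 = -3104/3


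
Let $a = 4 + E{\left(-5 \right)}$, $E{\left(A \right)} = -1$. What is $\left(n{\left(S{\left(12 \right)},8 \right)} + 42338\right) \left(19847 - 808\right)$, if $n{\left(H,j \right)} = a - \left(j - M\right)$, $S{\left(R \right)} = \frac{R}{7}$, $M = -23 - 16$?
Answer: $805235466$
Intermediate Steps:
$M = -39$ ($M = -23 - 16 = -39$)
$S{\left(R \right)} = \frac{R}{7}$ ($S{\left(R \right)} = R \frac{1}{7} = \frac{R}{7}$)
$a = 3$ ($a = 4 - 1 = 3$)
$n{\left(H,j \right)} = -36 - j$ ($n{\left(H,j \right)} = 3 - \left(j - -39\right) = 3 - \left(j + 39\right) = 3 - \left(39 + j\right) = -36 - j$)
$\left(n{\left(S{\left(12 \right)},8 \right)} + 42338\right) \left(19847 - 808\right) = \left(\left(-36 - 8\right) + 42338\right) \left(19847 - 808\right) = \left(\left(-36 - 8\right) + 42338\right) 19039 = \left(-44 + 42338\right) 19039 = 42294 \cdot 19039 = 805235466$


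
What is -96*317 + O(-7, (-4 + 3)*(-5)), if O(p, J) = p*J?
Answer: -30467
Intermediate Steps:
O(p, J) = J*p
-96*317 + O(-7, (-4 + 3)*(-5)) = -96*317 + ((-4 + 3)*(-5))*(-7) = -30432 - 1*(-5)*(-7) = -30432 + 5*(-7) = -30432 - 35 = -30467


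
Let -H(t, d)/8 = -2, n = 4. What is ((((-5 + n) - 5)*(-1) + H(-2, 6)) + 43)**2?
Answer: 4225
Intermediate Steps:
H(t, d) = 16 (H(t, d) = -8*(-2) = 16)
((((-5 + n) - 5)*(-1) + H(-2, 6)) + 43)**2 = ((((-5 + 4) - 5)*(-1) + 16) + 43)**2 = (((-1 - 5)*(-1) + 16) + 43)**2 = ((-6*(-1) + 16) + 43)**2 = ((6 + 16) + 43)**2 = (22 + 43)**2 = 65**2 = 4225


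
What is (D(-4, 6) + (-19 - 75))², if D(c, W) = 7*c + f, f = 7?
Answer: 13225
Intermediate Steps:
D(c, W) = 7 + 7*c (D(c, W) = 7*c + 7 = 7 + 7*c)
(D(-4, 6) + (-19 - 75))² = ((7 + 7*(-4)) + (-19 - 75))² = ((7 - 28) - 94)² = (-21 - 94)² = (-115)² = 13225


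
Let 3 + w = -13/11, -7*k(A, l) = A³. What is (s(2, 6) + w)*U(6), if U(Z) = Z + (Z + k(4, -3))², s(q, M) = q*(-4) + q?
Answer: -12448/77 ≈ -161.66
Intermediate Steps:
s(q, M) = -3*q (s(q, M) = -4*q + q = -3*q)
k(A, l) = -A³/7
w = -46/11 (w = -3 - 13/11 = -46/11 ≈ -4.1818)
U(Z) = Z + (-64/7 + Z)² (U(Z) = Z + (Z - ⅐*4³)² = Z + (Z - ⅐*64)² = Z + (Z - 64/7)² = Z + (-64/7 + Z)²)
(s(2, 6) + w)*U(6) = (-3*2 - 46/11)*(6 + (-64 + 7*6)²/49) = (-6 - 46/11)*(6 + (-64 + 42)²/49) = -112*(6 + (1/49)*(-22)²)/11 = -112*(6 + (1/49)*484)/11 = -112*(6 + 484/49)/11 = -112/11*778/49 = -12448/77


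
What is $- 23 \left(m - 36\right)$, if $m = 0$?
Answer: $828$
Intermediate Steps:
$- 23 \left(m - 36\right) = - 23 \left(0 - 36\right) = \left(-23\right) \left(-36\right) = 828$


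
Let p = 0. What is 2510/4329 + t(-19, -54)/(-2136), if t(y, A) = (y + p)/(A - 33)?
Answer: 17272447/29795064 ≈ 0.57971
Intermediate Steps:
t(y, A) = y/(-33 + A) (t(y, A) = (y + 0)/(A - 33) = y/(-33 + A))
2510/4329 + t(-19, -54)/(-2136) = 2510/4329 - 19/(-33 - 54)/(-2136) = 2510*(1/4329) - 19/(-87)*(-1/2136) = 2510/4329 - 19*(-1/87)*(-1/2136) = 2510/4329 + (19/87)*(-1/2136) = 2510/4329 - 19/185832 = 17272447/29795064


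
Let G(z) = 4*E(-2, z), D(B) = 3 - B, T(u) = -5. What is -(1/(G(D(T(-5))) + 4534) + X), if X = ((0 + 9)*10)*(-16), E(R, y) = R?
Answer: 6517439/4526 ≈ 1440.0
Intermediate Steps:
G(z) = -8 (G(z) = 4*(-2) = -8)
X = -1440 (X = (9*10)*(-16) = 90*(-16) = -1440)
-(1/(G(D(T(-5))) + 4534) + X) = -(1/(-8 + 4534) - 1440) = -(1/4526 - 1440) = -1*(-6517439/4526) = 6517439/4526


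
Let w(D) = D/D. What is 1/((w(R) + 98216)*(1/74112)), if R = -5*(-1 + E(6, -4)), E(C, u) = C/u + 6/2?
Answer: 24704/32739 ≈ 0.75457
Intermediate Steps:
E(C, u) = 3 + C/u (E(C, u) = C/u + 6*(½) = C/u + 3 = 3 + C/u)
R = -5/2 (R = -5*(-1 + (3 + 6/(-4))) = -5*(-1 + (3 + 6*(-¼))) = -5*(-1 + (3 - 3/2)) = -5*(-1 + 3/2) = -5*½ = -5/2 ≈ -2.5000)
w(D) = 1
1/((w(R) + 98216)*(1/74112)) = 1/((1 + 98216)*(1/74112)) = 1/(98217*(1/74112)) = (1/98217)*74112 = 24704/32739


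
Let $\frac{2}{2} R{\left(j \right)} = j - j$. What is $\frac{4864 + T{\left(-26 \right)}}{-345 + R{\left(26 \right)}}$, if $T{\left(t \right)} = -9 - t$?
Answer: $- \frac{1627}{115} \approx -14.148$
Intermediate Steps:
$R{\left(j \right)} = 0$ ($R{\left(j \right)} = j - j = 0$)
$\frac{4864 + T{\left(-26 \right)}}{-345 + R{\left(26 \right)}} = \frac{4864 - -17}{-345 + 0} = \frac{4864 + \left(-9 + 26\right)}{-345} = \left(4864 + 17\right) \left(- \frac{1}{345}\right) = 4881 \left(- \frac{1}{345}\right) = - \frac{1627}{115}$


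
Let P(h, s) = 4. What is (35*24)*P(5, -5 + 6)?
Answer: 3360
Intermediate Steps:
(35*24)*P(5, -5 + 6) = (35*24)*4 = 840*4 = 3360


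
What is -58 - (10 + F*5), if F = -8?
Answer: -28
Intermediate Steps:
-58 - (10 + F*5) = -58 - (10 - 8*5) = -58 - (10 - 40) = -58 - 1*(-30) = -58 + 30 = -28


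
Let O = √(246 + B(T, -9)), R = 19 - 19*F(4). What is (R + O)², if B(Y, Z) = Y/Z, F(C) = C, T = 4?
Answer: (171 - √2210)²/9 ≈ 1708.2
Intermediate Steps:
R = -57 (R = 19 - 19*4 = 19 - 76 = -57)
O = √2210/3 (O = √(246 + 4/(-9)) = √(246 + 4*(-⅑)) = √(246 - 4/9) = √(2210/9) = √2210/3 ≈ 15.670)
(R + O)² = (-57 + √2210/3)²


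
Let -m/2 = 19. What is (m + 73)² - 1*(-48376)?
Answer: 49601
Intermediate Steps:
m = -38 (m = -2*19 = -38)
(m + 73)² - 1*(-48376) = (-38 + 73)² - 1*(-48376) = 35² + 48376 = 1225 + 48376 = 49601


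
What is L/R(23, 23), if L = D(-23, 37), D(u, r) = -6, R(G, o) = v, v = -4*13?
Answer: 3/26 ≈ 0.11538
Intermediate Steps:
v = -52
R(G, o) = -52
L = -6
L/R(23, 23) = -6/(-52) = -6*(-1/52) = 3/26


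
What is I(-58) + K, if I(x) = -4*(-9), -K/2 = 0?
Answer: 36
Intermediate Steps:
K = 0 (K = -2*0 = 0)
I(x) = 36
I(-58) + K = 36 + 0 = 36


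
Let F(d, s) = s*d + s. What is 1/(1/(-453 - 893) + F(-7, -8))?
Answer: 1346/64607 ≈ 0.020834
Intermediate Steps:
F(d, s) = s + d*s (F(d, s) = d*s + s = s + d*s)
1/(1/(-453 - 893) + F(-7, -8)) = 1/(1/(-453 - 893) - 8*(1 - 7)) = 1/(1/(-1346) - 8*(-6)) = 1/(-1/1346 + 48) = 1/(64607/1346) = 1346/64607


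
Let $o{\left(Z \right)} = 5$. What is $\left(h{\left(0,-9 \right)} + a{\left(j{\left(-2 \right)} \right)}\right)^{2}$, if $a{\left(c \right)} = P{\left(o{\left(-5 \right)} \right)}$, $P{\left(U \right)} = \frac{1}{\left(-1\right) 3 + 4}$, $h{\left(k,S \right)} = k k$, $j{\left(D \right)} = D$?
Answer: $1$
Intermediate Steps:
$h{\left(k,S \right)} = k^{2}$
$P{\left(U \right)} = 1$ ($P{\left(U \right)} = \frac{1}{-3 + 4} = 1^{-1} = 1$)
$a{\left(c \right)} = 1$
$\left(h{\left(0,-9 \right)} + a{\left(j{\left(-2 \right)} \right)}\right)^{2} = \left(0^{2} + 1\right)^{2} = \left(0 + 1\right)^{2} = 1^{2} = 1$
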